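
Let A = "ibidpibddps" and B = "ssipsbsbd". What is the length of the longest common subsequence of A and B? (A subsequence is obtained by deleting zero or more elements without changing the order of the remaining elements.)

Backtracking the LCS table gives one alignment: i (A1,B3) → b (A2,B6) → b (A7,B8) → d (A9,B9).
So the longest common subsequence has length 4.

4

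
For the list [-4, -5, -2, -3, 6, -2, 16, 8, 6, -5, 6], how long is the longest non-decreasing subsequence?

5

Scanning left to right, the best length ending at each element is: -4→1, -5→1, -2→2, -3→2, 6→3, -2→3, 16→4, 8→4, 6→4, -5→2, 6→5.
So the longest non-decreasing subsequence has length 5, e.g. -4, -2, 6, 6, 6.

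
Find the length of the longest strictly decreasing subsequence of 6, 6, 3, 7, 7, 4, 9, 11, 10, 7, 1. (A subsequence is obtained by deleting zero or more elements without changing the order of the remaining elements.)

Scanning left to right, the best length ending at each element is: 6→1, 6→1, 3→2, 7→1, 7→1, 4→2, 9→1, 11→1, 10→2, 7→3, 1→4.
So the longest decreasing subsequence has length 4, e.g. 11, 10, 7, 1.

4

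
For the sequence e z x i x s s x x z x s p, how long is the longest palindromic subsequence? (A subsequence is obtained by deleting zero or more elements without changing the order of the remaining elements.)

One longest palindromic subsequence is zxxssxxz (positions 2,3,5,6,7,8,9,10); it reads the same forward and backward, and the interval DP gives dp[1][13] = 8.

8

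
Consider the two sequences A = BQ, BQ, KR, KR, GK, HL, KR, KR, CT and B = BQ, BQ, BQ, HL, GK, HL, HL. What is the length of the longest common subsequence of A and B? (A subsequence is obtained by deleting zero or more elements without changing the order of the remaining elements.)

Backtracking the LCS table gives one alignment: BQ (A1,B2) → BQ (A2,B3) → GK (A5,B5) → HL (A6,B7).
So the longest common subsequence has length 4.

4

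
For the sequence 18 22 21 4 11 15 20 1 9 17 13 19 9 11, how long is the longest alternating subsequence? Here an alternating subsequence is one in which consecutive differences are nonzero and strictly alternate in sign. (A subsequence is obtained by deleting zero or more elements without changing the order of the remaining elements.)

Track the best alternating length ending on an up-step vs a down-step at each position: up/down = 1/1, 2/1, 2/3, 1/3, 4/3, 4/3, 4/3, 1/5, 6/5, 6/5, 6/7, 8/5, 6/9, 10/9.
The maximum over both is 10; one such subsequence is 18, 22, 4, 11, 1, 17, 13, 19, 9, 11.

10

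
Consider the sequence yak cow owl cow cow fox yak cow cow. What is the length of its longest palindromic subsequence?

Using dp[i][j] = 2 + dp[i+1][j−1] if the ends match, else max(dp[i+1][j], dp[i][j−1]):
dp[1][9] = 5. A witness is cow cow yak cow cow at positions 2,4,7,8,9.

5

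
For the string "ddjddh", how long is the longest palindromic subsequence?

One longest palindromic subsequence is ddjdd (positions 1,2,3,4,5); it reads the same forward and backward, and the interval DP gives dp[1][6] = 5.

5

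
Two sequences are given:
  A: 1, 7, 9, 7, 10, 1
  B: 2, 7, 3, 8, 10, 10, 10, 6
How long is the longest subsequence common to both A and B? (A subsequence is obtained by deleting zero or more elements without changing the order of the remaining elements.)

2

A longest common subsequence is 7, 10 (length 2); the LCS DP confirms no longer common subsequence exists.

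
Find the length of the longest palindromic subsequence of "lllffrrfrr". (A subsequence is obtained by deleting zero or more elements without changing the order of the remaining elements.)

5

One longest palindromic subsequence is rrfrr (positions 6,7,8,9,10); it reads the same forward and backward, and the interval DP gives dp[1][10] = 5.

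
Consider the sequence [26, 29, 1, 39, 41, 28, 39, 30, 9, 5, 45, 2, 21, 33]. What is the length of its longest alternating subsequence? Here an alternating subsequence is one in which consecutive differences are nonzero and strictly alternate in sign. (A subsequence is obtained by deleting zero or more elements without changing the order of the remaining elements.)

Track the best alternating length ending on an up-step vs a down-step at each position: up/down = 1/1, 2/1, 1/3, 4/1, 4/1, 4/5, 6/5, 6/7, 4/7, 4/7, 8/1, 4/9, 10/9, 10/9.
The maximum over both is 10; one such subsequence is 26, 29, 1, 39, 28, 39, 30, 45, 2, 21.

10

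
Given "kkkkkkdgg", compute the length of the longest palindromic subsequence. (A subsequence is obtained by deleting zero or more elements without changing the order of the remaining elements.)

Using dp[i][j] = 2 + dp[i+1][j−1] if the ends match, else max(dp[i+1][j], dp[i][j−1]):
dp[1][9] = 6. A witness is kkkkkk at positions 1,2,3,4,5,6.

6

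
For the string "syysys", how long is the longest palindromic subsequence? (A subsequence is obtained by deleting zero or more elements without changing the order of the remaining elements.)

One longest palindromic subsequence is sysys (positions 1,2,4,5,6); it reads the same forward and backward, and the interval DP gives dp[1][6] = 5.

5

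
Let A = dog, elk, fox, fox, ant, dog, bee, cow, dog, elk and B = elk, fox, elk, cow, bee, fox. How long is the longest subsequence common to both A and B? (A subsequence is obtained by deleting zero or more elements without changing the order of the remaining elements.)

3

A longest common subsequence is elk, fox, fox (length 3); the LCS DP confirms no longer common subsequence exists.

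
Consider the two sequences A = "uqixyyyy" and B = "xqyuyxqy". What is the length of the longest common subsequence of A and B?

4

Backtracking the LCS table gives one alignment: q (A2,B2) → y (A5,B3) → y (A6,B5) → y (A8,B8).
So the longest common subsequence has length 4.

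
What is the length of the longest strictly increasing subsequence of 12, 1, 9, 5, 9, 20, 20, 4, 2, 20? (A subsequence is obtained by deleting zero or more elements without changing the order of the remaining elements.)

4

Let dp[i] be the longest increasing subsequence ending at position i. Then dp = [1, 1, 2, 2, 3, 4, 4, 2, 2, 4].
The maximum is 4; one witness is 1, 5, 9, 20 at positions 2,4,5,6.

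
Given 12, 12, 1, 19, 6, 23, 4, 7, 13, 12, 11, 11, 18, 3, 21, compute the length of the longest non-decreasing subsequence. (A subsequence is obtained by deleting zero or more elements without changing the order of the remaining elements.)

Let dp[i] be the longest non-decreasing subsequence ending at position i. Then dp = [1, 2, 1, 3, 2, 4, 2, 3, 4, 4, 4, 5, 6, 2, 7].
The maximum is 7; one witness is 1, 6, 7, 11, 11, 18, 21 at positions 3,5,8,11,12,13,15.

7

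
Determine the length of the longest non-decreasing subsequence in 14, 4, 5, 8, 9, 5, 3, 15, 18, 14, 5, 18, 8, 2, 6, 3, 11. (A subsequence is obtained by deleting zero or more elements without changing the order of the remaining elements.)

7

Let dp[i] be the longest non-decreasing subsequence ending at position i. Then dp = [1, 1, 2, 3, 4, 3, 1, 5, 6, 5, 4, 7, 5, 1, 5, 2, 6].
The maximum is 7; one witness is 4, 5, 8, 9, 15, 18, 18 at positions 2,3,4,5,8,9,12.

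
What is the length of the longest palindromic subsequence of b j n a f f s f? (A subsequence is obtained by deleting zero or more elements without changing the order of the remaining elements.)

One longest palindromic subsequence is fsf (positions 5,7,8); it reads the same forward and backward, and the interval DP gives dp[1][8] = 3.

3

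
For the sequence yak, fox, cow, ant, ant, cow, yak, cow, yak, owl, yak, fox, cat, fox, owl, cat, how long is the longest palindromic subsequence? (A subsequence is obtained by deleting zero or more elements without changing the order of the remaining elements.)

6

One longest palindromic subsequence is fox cow ant ant cow fox (positions 2,3,4,5,8,14); it reads the same forward and backward, and the interval DP gives dp[1][16] = 6.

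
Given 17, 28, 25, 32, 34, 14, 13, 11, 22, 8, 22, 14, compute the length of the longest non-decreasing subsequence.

Scanning left to right, the best length ending at each element is: 17→1, 28→2, 25→2, 32→3, 34→4, 14→1, 13→1, 11→1, 22→2, 8→1, 22→3, 14→2.
So the longest non-decreasing subsequence has length 4, e.g. 17, 28, 32, 34.

4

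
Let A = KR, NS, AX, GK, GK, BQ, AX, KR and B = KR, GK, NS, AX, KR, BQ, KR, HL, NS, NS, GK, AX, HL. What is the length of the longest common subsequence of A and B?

5

A longest common subsequence is KR, NS, AX, GK, AX (length 5); the LCS DP confirms no longer common subsequence exists.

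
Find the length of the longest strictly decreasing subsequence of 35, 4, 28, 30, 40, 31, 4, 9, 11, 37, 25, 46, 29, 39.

3

Let dp[i] be the longest decreasing subsequence ending at position i. Then dp = [1, 2, 2, 2, 1, 2, 3, 3, 3, 2, 3, 1, 3, 2].
The maximum is 3; one witness is 35, 28, 4 at positions 1,3,7.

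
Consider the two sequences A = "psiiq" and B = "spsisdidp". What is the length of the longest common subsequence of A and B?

4

Backtracking the LCS table gives one alignment: p (A1,B2) → s (A2,B3) → i (A3,B4) → i (A4,B7).
So the longest common subsequence has length 4.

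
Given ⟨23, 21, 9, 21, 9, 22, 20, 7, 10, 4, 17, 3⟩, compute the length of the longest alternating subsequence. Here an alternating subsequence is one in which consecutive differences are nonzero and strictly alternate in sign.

Track the best alternating length ending on an up-step vs a down-step at each position: up/down = 1/1, 1/2, 1/2, 3/2, 1/4, 5/2, 5/6, 1/6, 7/6, 1/8, 9/6, 1/10.
The maximum over both is 10; one such subsequence is 23, 9, 21, 9, 22, 7, 10, 4, 17, 3.

10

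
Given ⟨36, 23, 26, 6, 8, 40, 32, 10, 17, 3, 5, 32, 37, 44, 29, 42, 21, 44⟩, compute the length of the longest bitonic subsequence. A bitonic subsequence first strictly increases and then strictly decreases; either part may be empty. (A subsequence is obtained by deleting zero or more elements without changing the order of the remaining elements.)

9

One longest bitonic subsequence is 6, 8, 10, 17, 32, 37, 44, 42, 21 (positions 4,5,8,9,12,13,14,16,17): it rises to 44 then falls. Length 9 is optimal.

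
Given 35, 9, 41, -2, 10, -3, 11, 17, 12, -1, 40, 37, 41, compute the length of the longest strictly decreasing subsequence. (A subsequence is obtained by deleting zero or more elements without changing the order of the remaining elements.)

Scanning left to right, the best length ending at each element is: 35→1, 9→2, 41→1, -2→3, 10→2, -3→4, 11→2, 17→2, 12→3, -1→4, 40→2, 37→3, 41→1.
So the longest decreasing subsequence has length 4, e.g. 35, 9, -2, -3.

4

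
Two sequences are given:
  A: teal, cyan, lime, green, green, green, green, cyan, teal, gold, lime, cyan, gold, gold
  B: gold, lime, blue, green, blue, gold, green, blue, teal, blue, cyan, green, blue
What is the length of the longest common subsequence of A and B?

5

Backtracking the LCS table gives one alignment: lime (A3,B2) → green (A4,B4) → green (A5,B7) → teal (A9,B9) → cyan (A12,B11).
So the longest common subsequence has length 5.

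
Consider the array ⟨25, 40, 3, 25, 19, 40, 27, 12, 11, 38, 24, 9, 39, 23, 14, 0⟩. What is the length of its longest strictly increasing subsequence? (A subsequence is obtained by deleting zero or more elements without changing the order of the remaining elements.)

5

Let dp[i] be the longest increasing subsequence ending at position i. Then dp = [1, 2, 1, 2, 2, 3, 3, 2, 2, 4, 3, 2, 5, 3, 3, 1].
The maximum is 5; one witness is 3, 25, 27, 38, 39 at positions 3,4,7,10,13.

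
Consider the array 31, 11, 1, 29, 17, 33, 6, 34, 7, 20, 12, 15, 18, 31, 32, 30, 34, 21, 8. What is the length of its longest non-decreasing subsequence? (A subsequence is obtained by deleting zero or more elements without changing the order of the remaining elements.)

Let dp[i] be the longest non-decreasing subsequence ending at position i. Then dp = [1, 1, 1, 2, 2, 3, 2, 4, 3, 4, 4, 5, 6, 7, 8, 7, 9, 7, 4].
The maximum is 9; one witness is 1, 6, 7, 12, 15, 18, 31, 32, 34 at positions 3,7,9,11,12,13,14,15,17.

9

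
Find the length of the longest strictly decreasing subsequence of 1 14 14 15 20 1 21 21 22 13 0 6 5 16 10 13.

4

Scanning left to right, the best length ending at each element is: 1→1, 14→1, 14→1, 15→1, 20→1, 1→2, 21→1, 21→1, 22→1, 13→2, 0→3, 6→3, 5→4, 16→2, 10→3, 13→3.
So the longest decreasing subsequence has length 4, e.g. 14, 13, 6, 5.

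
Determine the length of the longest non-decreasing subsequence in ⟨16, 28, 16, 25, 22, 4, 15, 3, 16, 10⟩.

3

Scanning left to right, the best length ending at each element is: 16→1, 28→2, 16→2, 25→3, 22→3, 4→1, 15→2, 3→1, 16→3, 10→2.
So the longest non-decreasing subsequence has length 3, e.g. 16, 16, 25.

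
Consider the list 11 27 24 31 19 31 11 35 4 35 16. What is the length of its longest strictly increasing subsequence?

Let dp[i] be the longest increasing subsequence ending at position i. Then dp = [1, 2, 2, 3, 2, 3, 1, 4, 1, 4, 2].
The maximum is 4; one witness is 11, 27, 31, 35 at positions 1,2,4,8.

4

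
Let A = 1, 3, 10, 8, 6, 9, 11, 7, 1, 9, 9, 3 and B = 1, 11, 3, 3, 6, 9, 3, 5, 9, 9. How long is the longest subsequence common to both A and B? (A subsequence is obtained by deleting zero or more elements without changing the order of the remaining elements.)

Backtracking the LCS table gives one alignment: 1 (A1,B1) → 3 (A2,B4) → 6 (A5,B5) → 9 (A6,B6) → 9 (A10,B9) → 9 (A11,B10).
So the longest common subsequence has length 6.

6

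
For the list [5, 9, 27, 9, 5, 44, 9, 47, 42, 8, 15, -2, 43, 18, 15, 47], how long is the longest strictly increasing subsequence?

Scanning left to right, the best length ending at each element is: 5→1, 9→2, 27→3, 9→2, 5→1, 44→4, 9→2, 47→5, 42→4, 8→2, 15→3, -2→1, 43→5, 18→4, 15→3, 47→6.
So the longest increasing subsequence has length 6, e.g. 5, 9, 27, 42, 43, 47.

6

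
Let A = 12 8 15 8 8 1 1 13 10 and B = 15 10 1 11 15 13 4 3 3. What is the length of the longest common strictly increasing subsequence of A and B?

2

A longest common strictly increasing subsequence is 1, 13 (length 2); it appears in order in both A and B, and no longer such subsequence exists.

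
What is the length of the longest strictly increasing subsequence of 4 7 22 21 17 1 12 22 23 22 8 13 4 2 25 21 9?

6

Scanning left to right, the best length ending at each element is: 4→1, 7→2, 22→3, 21→3, 17→3, 1→1, 12→3, 22→4, 23→5, 22→4, 8→3, 13→4, 4→2, 2→2, 25→6, 21→5, 9→4.
So the longest increasing subsequence has length 6, e.g. 4, 7, 21, 22, 23, 25.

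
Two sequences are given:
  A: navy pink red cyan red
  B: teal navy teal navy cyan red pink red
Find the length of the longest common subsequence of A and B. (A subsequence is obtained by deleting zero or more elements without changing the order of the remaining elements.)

A longest common subsequence is navy, pink, red (length 3); the LCS DP confirms no longer common subsequence exists.

3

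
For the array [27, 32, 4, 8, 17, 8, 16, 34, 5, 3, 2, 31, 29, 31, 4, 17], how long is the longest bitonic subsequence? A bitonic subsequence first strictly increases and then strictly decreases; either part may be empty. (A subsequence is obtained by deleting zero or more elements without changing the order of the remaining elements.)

7

Let inc[i] be the LIS ending at i and dec[i] the longest strictly decreasing subsequence starting at i. inc = [1, 2, 1, 2, 3, 2, 3, 4, 2, 1, 1, 4, 4, 5, 2, 4], dec = [6, 6, 3, 4, 5, 4, 4, 4, 3, 2, 1, 3, 2, 2, 1, 1].
max_i inc[i]+dec[i]−1 = 7, with one witness 27, 32, 17, 16, 5, 3, 2.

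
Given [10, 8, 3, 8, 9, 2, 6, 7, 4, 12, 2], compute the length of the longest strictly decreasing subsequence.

One longest decreasing subsequence is 10, 8, 6, 4, 2 (positions 1,2,7,9,11), of length 5; no longer one exists.

5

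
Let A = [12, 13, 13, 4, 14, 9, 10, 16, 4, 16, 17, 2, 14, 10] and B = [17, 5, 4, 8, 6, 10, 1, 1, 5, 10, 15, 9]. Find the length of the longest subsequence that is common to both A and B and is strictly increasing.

A longest common strictly increasing subsequence is 4, 10 (length 2); it appears in order in both A and B, and no longer such subsequence exists.

2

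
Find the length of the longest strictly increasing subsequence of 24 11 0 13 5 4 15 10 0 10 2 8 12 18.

5

One longest increasing subsequence is 0, 5, 10, 12, 18 (positions 3,5,8,13,14), of length 5; no longer one exists.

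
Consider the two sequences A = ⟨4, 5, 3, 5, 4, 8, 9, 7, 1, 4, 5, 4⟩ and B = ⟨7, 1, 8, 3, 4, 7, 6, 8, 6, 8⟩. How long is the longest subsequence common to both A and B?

3

A longest common subsequence is 3, 4, 8 (length 3); the LCS DP confirms no longer common subsequence exists.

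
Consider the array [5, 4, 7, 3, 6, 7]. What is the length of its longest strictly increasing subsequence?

3

One longest increasing subsequence is 5, 6, 7 (positions 1,5,6), of length 3; no longer one exists.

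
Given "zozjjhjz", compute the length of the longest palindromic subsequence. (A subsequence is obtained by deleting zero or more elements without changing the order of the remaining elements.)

5

One longest palindromic subsequence is zjhjz (positions 1,4,6,7,8); it reads the same forward and backward, and the interval DP gives dp[1][8] = 5.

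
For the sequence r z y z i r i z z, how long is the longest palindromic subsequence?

One longest palindromic subsequence is zzirizz (positions 2,4,5,6,7,8,9); it reads the same forward and backward, and the interval DP gives dp[1][9] = 7.

7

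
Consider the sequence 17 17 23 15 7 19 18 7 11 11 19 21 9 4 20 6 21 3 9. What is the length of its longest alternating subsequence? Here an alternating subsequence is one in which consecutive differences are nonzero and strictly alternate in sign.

12

Track the best alternating length ending on an up-step vs a down-step at each position: up/down = 1/1, 1/1, 2/1, 1/3, 1/3, 4/3, 4/5, 1/5, 6/5, 6/5, 6/3, 6/3, 6/7, 1/7, 8/7, 8/9, 10/3, 1/11, 12/11.
The maximum over both is 12; one such subsequence is 17, 23, 15, 19, 7, 11, 9, 20, 6, 21, 3, 9.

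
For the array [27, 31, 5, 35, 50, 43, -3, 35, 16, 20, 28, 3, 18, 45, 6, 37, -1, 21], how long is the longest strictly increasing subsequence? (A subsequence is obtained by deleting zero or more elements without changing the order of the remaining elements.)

Let dp[i] be the longest increasing subsequence ending at position i. Then dp = [1, 2, 1, 3, 4, 4, 1, 3, 2, 3, 4, 2, 3, 5, 3, 5, 2, 4].
The maximum is 5; one witness is 27, 31, 35, 43, 45 at positions 1,2,4,6,14.

5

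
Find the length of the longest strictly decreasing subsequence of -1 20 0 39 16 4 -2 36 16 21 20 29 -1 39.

Let dp[i] be the longest decreasing subsequence ending at position i. Then dp = [1, 1, 2, 1, 2, 3, 4, 2, 3, 3, 4, 3, 5, 1].
The maximum is 5; one witness is 39, 36, 21, 20, -1 at positions 4,8,10,11,13.

5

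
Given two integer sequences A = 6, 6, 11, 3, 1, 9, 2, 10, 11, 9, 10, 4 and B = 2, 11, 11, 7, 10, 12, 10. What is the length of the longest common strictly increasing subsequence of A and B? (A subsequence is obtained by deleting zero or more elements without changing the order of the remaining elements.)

2

A longest common strictly increasing subsequence is 2, 11 (length 2); it appears in order in both A and B, and no longer such subsequence exists.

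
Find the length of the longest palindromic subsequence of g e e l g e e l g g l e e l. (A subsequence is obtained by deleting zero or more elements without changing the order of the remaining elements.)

10

One longest palindromic subsequence is leelggleel (positions 4,6,7,8,9,10,11,12,13,14); it reads the same forward and backward, and the interval DP gives dp[1][14] = 10.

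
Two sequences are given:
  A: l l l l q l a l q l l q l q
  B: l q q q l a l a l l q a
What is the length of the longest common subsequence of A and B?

Backtracking the LCS table gives one alignment: l (A1,B1) → q (A5,B4) → l (A6,B5) → a (A7,B6) → l (A8,B7) → l (A10,B9) → l (A11,B10) → q (A12,B11).
So the longest common subsequence has length 8.

8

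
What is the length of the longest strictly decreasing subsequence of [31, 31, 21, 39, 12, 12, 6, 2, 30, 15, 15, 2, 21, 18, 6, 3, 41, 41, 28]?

One longest decreasing subsequence is 31, 30, 21, 18, 6, 3 (positions 1,9,13,14,15,16), of length 6; no longer one exists.

6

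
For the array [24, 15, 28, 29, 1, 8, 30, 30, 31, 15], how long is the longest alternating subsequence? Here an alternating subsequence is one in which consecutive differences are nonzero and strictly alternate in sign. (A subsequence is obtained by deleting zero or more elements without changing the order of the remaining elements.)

6

Track the best alternating length ending on an up-step vs a down-step at each position: up/down = 1/1, 1/2, 3/1, 3/1, 1/4, 5/4, 5/1, 5/1, 5/1, 5/6.
The maximum over both is 6; one such subsequence is 24, 15, 28, 1, 30, 15.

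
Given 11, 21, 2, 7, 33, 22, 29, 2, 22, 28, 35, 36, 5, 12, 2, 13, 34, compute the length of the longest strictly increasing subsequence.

6

Let dp[i] be the longest increasing subsequence ending at position i. Then dp = [1, 2, 1, 2, 3, 3, 4, 1, 3, 4, 5, 6, 2, 3, 1, 4, 5].
The maximum is 6; one witness is 11, 21, 22, 29, 35, 36 at positions 1,2,6,7,11,12.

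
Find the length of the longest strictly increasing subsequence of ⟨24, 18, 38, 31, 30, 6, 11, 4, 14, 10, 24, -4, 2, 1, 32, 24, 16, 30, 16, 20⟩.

5

One longest increasing subsequence is 6, 11, 14, 24, 32 (positions 6,7,9,11,15), of length 5; no longer one exists.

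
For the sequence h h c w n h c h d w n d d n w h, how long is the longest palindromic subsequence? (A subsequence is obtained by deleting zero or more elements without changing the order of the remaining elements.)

9

One longest palindromic subsequence is hwndddnwh (positions 1,4,5,9,12,13,14,15,16); it reads the same forward and backward, and the interval DP gives dp[1][16] = 9.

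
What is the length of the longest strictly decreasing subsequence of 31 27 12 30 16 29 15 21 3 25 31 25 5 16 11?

Scanning left to right, the best length ending at each element is: 31→1, 27→2, 12→3, 30→2, 16→3, 29→3, 15→4, 21→4, 3→5, 25→4, 31→1, 25→4, 5→5, 16→5, 11→6.
So the longest decreasing subsequence has length 6, e.g. 31, 30, 29, 21, 16, 11.

6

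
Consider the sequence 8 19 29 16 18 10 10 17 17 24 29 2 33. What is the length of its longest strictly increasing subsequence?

6

One longest increasing subsequence is 8, 16, 18, 24, 29, 33 (positions 1,4,5,10,11,13), of length 6; no longer one exists.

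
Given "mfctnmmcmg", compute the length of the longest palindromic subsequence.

One longest palindromic subsequence is mcmmcm (positions 1,3,6,7,8,9); it reads the same forward and backward, and the interval DP gives dp[1][10] = 6.

6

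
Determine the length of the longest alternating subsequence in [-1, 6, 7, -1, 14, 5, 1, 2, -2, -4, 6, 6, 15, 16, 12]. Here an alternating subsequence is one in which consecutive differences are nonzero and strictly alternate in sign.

A longest alternating subsequence is -1, 6, -1, 14, 1, 2, -2, 15, 12 (positions 1,2,4,5,7,8,9,13,15); its 8 consecutive differences strictly alternate in sign, and length 9 is optimal.

9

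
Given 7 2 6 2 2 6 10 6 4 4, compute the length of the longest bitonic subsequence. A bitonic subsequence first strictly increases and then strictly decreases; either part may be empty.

Let inc[i] be the LIS ending at i and dec[i] the longest strictly decreasing subsequence starting at i. inc = [1, 1, 2, 1, 1, 2, 3, 2, 2, 2], dec = [3, 1, 2, 1, 1, 2, 3, 2, 1, 1].
max_i inc[i]+dec[i]−1 = 5, with one witness 2, 6, 10, 6, 4.

5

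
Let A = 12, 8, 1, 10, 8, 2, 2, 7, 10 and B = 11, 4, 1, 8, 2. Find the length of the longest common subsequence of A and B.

3

Backtracking the LCS table gives one alignment: 1 (A3,B3) → 8 (A5,B4) → 2 (A7,B5).
So the longest common subsequence has length 3.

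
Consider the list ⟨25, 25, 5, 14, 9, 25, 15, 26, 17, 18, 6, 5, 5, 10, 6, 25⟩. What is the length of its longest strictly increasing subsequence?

6

One longest increasing subsequence is 5, 14, 15, 17, 18, 25 (positions 3,4,7,9,10,16), of length 6; no longer one exists.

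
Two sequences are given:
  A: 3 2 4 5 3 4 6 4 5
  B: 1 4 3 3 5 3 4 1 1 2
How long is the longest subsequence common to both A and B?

4

A longest common subsequence is 3, 5, 3, 4 (length 4); the LCS DP confirms no longer common subsequence exists.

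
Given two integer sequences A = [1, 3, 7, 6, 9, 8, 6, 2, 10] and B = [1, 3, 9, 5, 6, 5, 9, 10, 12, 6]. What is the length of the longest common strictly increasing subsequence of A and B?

A longest common strictly increasing subsequence is 1, 3, 6, 9, 10 (length 5); it appears in order in both A and B, and no longer such subsequence exists.

5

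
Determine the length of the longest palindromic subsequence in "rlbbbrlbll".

6

One longest palindromic subsequence is lbbbbl (positions 2,3,4,5,8,10); it reads the same forward and backward, and the interval DP gives dp[1][10] = 6.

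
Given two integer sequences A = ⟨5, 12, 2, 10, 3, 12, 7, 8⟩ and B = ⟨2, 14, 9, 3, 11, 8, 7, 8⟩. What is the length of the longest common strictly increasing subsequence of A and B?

4

A longest common strictly increasing subsequence is 2, 3, 7, 8 (length 4); it appears in order in both A and B, and no longer such subsequence exists.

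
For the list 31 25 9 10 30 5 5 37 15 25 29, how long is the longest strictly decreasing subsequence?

One longest decreasing subsequence is 31, 25, 9, 5 (positions 1,2,3,6), of length 4; no longer one exists.

4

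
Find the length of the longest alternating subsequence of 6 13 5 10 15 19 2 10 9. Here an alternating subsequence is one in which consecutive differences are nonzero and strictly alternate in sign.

7

Track the best alternating length ending on an up-step vs a down-step at each position: up/down = 1/1, 2/1, 1/3, 4/3, 4/1, 4/1, 1/5, 6/5, 6/7.
The maximum over both is 7; one such subsequence is 6, 13, 5, 10, 2, 10, 9.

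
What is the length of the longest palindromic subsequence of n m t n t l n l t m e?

7

One longest palindromic subsequence is mtlnltm (positions 2,3,6,7,8,9,10); it reads the same forward and backward, and the interval DP gives dp[1][11] = 7.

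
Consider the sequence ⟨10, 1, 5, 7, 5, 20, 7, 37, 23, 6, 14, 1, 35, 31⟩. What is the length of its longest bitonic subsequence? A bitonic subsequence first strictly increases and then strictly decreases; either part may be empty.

8

Let inc[i] be the LIS ending at i and dec[i] the longest strictly decreasing subsequence starting at i. inc = [1, 1, 2, 3, 2, 4, 3, 5, 5, 3, 4, 1, 6, 6], dec = [4, 1, 2, 3, 2, 4, 3, 4, 3, 2, 2, 1, 2, 1].
max_i inc[i]+dec[i]−1 = 8, with one witness 1, 5, 7, 20, 37, 23, 14, 1.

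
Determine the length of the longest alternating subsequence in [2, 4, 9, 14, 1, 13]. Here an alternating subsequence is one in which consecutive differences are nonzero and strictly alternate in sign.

4

A longest alternating subsequence is 2, 4, 1, 13 (positions 1,2,5,6); its 3 consecutive differences strictly alternate in sign, and length 4 is optimal.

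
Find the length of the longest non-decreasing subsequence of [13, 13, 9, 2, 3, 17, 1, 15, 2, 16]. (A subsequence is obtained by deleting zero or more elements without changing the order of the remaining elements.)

Let dp[i] be the longest non-decreasing subsequence ending at position i. Then dp = [1, 2, 1, 1, 2, 3, 1, 3, 2, 4].
The maximum is 4; one witness is 13, 13, 15, 16 at positions 1,2,8,10.

4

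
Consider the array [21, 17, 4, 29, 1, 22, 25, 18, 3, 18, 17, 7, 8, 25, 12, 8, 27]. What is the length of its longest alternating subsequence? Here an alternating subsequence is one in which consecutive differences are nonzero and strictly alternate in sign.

Track the best alternating length ending on an up-step vs a down-step at each position: up/down = 1/1, 1/2, 1/2, 3/1, 1/4, 5/4, 5/4, 5/6, 5/6, 7/6, 7/8, 7/8, 9/8, 9/4, 9/10, 9/10, 11/4.
The maximum over both is 11; one such subsequence is 21, 17, 29, 1, 22, 3, 18, 17, 25, 12, 27.

11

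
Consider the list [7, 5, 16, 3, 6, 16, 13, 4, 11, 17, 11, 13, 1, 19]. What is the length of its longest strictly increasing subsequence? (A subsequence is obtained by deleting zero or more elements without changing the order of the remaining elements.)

5

Scanning left to right, the best length ending at each element is: 7→1, 5→1, 16→2, 3→1, 6→2, 16→3, 13→3, 4→2, 11→3, 17→4, 11→3, 13→4, 1→1, 19→5.
So the longest increasing subsequence has length 5, e.g. 5, 6, 16, 17, 19.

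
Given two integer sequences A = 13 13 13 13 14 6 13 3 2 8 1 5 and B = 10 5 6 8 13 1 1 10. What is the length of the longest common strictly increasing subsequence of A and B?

2

A longest common strictly increasing subsequence is 6, 8 (length 2); it appears in order in both A and B, and no longer such subsequence exists.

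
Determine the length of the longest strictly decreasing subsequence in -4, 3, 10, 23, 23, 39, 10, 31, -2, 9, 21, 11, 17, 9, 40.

5

Let dp[i] be the longest decreasing subsequence ending at position i. Then dp = [1, 1, 1, 1, 1, 1, 2, 2, 3, 3, 3, 4, 4, 5, 1].
The maximum is 5; one witness is 39, 31, 21, 11, 9 at positions 6,8,11,12,14.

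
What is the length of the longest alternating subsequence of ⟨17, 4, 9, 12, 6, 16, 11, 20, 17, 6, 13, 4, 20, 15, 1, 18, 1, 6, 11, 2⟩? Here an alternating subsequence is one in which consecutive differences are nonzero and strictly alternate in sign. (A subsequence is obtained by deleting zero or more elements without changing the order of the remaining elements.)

16

Track the best alternating length ending on an up-step vs a down-step at each position: up/down = 1/1, 1/2, 3/2, 3/2, 3/4, 5/2, 5/6, 7/1, 7/8, 3/8, 9/8, 1/10, 11/1, 11/12, 1/12, 13/12, 1/14, 15/14, 15/14, 15/16.
The maximum over both is 16; one such subsequence is 17, 4, 9, 6, 16, 11, 20, 6, 13, 4, 20, 15, 18, 1, 6, 2.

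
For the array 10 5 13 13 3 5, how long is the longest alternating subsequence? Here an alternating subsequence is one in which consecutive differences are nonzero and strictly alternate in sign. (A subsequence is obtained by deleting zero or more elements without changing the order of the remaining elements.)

Track the best alternating length ending on an up-step vs a down-step at each position: up/down = 1/1, 1/2, 3/1, 3/1, 1/4, 5/4.
The maximum over both is 5; one such subsequence is 10, 5, 13, 3, 5.

5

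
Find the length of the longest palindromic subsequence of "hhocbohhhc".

7

One longest palindromic subsequence is hhobohh (positions 1,2,3,5,6,8,9); it reads the same forward and backward, and the interval DP gives dp[1][10] = 7.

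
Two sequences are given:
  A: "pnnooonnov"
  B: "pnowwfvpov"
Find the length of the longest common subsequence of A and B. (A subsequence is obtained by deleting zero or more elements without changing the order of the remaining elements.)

A longest common subsequence is pnoov (length 5); the LCS DP confirms no longer common subsequence exists.

5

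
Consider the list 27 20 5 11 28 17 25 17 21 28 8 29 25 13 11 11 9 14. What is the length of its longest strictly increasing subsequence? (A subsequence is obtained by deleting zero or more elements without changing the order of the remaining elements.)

Let dp[i] be the longest increasing subsequence ending at position i. Then dp = [1, 1, 1, 2, 3, 3, 4, 3, 4, 5, 2, 6, 5, 3, 3, 3, 3, 4].
The maximum is 6; one witness is 5, 11, 17, 25, 28, 29 at positions 3,4,6,7,10,12.

6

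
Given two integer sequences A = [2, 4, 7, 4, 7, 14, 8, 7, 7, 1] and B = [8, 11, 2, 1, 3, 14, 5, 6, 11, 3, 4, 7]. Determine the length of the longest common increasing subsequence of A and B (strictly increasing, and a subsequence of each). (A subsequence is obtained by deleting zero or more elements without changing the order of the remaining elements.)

For each value that appears in both, track the longest common increasing run ending there.
The best achievable length is 3; one witness is 2, 4, 7 (A-positions 1,2,3, B-positions 3,11,12).

3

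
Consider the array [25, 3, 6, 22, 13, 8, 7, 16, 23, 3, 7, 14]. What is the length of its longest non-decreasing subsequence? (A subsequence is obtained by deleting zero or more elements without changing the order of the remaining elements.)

5

One longest non-decreasing subsequence is 3, 6, 13, 16, 23 (positions 2,3,5,8,9), of length 5; no longer one exists.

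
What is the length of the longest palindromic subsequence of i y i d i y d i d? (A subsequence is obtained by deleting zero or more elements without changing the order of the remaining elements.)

One longest palindromic subsequence is iyidiyi (positions 1,2,3,4,5,6,8); it reads the same forward and backward, and the interval DP gives dp[1][9] = 7.

7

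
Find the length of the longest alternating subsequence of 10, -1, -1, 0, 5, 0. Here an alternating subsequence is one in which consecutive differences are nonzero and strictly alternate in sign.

4

A longest alternating subsequence is 10, -1, 5, 0 (positions 1,2,5,6); its 3 consecutive differences strictly alternate in sign, and length 4 is optimal.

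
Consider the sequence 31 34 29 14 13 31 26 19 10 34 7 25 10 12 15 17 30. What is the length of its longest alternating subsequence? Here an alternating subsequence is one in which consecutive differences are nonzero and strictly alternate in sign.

10

A longest alternating subsequence is 31, 34, 29, 31, 26, 34, 7, 25, 10, 12 (positions 1,2,3,6,7,10,11,12,13,14); its 9 consecutive differences strictly alternate in sign, and length 10 is optimal.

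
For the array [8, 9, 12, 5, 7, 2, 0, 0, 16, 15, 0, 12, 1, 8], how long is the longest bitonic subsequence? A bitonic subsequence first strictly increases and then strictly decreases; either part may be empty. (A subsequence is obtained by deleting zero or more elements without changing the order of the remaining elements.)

7

One longest bitonic subsequence is 8, 9, 12, 16, 15, 12, 8 (positions 1,2,3,9,10,12,14): it rises to 16 then falls. Length 7 is optimal.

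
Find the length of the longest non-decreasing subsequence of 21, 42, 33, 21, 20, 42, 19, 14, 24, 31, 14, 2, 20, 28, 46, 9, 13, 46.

Scanning left to right, the best length ending at each element is: 21→1, 42→2, 33→2, 21→2, 20→1, 42→3, 19→1, 14→1, 24→3, 31→4, 14→2, 2→1, 20→3, 28→4, 46→5, 9→2, 13→3, 46→6.
So the longest non-decreasing subsequence has length 6, e.g. 21, 21, 24, 31, 46, 46.

6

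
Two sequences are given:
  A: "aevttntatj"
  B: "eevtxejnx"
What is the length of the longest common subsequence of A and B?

4

Backtracking the LCS table gives one alignment: e (A2,B2) → v (A3,B3) → t (A4,B4) → n (A6,B8).
So the longest common subsequence has length 4.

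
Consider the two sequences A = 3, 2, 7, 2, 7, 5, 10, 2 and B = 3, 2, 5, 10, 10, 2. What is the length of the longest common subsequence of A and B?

5

A longest common subsequence is 3, 2, 5, 10, 2 (length 5); the LCS DP confirms no longer common subsequence exists.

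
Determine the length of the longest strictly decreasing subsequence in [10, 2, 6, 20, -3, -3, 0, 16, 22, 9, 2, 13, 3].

4

Scanning left to right, the best length ending at each element is: 10→1, 2→2, 6→2, 20→1, -3→3, -3→3, 0→3, 16→2, 22→1, 9→3, 2→4, 13→3, 3→4.
So the longest decreasing subsequence has length 4, e.g. 20, 16, 9, 2.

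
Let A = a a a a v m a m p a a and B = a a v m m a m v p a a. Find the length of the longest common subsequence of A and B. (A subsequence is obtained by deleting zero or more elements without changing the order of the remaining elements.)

9

Backtracking the LCS table gives one alignment: a (A3,B1) → a (A4,B2) → v (A5,B3) → m (A6,B5) → a (A7,B6) → m (A8,B7) → p (A9,B9) → a (A10,B10) → a (A11,B11).
So the longest common subsequence has length 9.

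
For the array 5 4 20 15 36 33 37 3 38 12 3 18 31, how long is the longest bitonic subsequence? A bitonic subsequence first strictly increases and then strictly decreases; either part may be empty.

7

One longest bitonic subsequence is 5, 20, 36, 37, 38, 12, 3 (positions 1,3,5,7,9,10,11): it rises to 38 then falls. Length 7 is optimal.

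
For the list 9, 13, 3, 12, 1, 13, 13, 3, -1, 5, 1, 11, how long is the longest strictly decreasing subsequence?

Scanning left to right, the best length ending at each element is: 9→1, 13→1, 3→2, 12→2, 1→3, 13→1, 13→1, 3→3, -1→4, 5→3, 1→4, 11→3.
So the longest decreasing subsequence has length 4, e.g. 9, 3, 1, -1.

4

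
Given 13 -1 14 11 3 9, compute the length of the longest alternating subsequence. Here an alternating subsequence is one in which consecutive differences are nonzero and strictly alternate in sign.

5

Track the best alternating length ending on an up-step vs a down-step at each position: up/down = 1/1, 1/2, 3/1, 3/4, 3/4, 5/4.
The maximum over both is 5; one such subsequence is 13, -1, 14, 3, 9.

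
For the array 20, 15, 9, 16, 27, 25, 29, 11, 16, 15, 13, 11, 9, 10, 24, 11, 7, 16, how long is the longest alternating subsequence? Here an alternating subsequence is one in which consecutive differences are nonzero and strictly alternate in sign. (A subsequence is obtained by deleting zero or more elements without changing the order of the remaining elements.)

Track the best alternating length ending on an up-step vs a down-step at each position: up/down = 1/1, 1/2, 1/2, 3/2, 3/1, 3/4, 5/1, 3/6, 7/6, 7/8, 7/8, 3/8, 1/8, 9/8, 9/6, 9/10, 1/10, 11/10.
The maximum over both is 11; one such subsequence is 20, 15, 27, 25, 29, 11, 16, 15, 24, 11, 16.

11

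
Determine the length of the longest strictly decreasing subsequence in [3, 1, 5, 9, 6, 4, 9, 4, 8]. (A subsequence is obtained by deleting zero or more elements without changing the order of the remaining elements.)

Let dp[i] be the longest decreasing subsequence ending at position i. Then dp = [1, 2, 1, 1, 2, 3, 1, 3, 2].
The maximum is 3; one witness is 9, 6, 4 at positions 4,5,6.

3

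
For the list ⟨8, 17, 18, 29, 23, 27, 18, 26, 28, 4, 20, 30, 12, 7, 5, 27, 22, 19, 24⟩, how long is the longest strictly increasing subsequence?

Scanning left to right, the best length ending at each element is: 8→1, 17→2, 18→3, 29→4, 23→4, 27→5, 18→3, 26→5, 28→6, 4→1, 20→4, 30→7, 12→2, 7→2, 5→2, 27→6, 22→5, 19→4, 24→6.
So the longest increasing subsequence has length 7, e.g. 8, 17, 18, 23, 27, 28, 30.

7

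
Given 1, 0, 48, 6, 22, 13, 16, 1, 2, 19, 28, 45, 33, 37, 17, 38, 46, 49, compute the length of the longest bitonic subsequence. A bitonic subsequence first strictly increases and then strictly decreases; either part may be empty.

One longest bitonic subsequence is 1, 6, 13, 16, 19, 28, 33, 37, 38, 46, 49 (positions 1,4,6,7,10,11,13,14,16,17,18): it rises to 49 then falls. Length 11 is optimal.

11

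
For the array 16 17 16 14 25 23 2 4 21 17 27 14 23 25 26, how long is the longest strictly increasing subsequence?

6

Let dp[i] be the longest increasing subsequence ending at position i. Then dp = [1, 2, 1, 1, 3, 3, 1, 2, 3, 3, 4, 3, 4, 5, 6].
The maximum is 6; one witness is 16, 17, 21, 23, 25, 26 at positions 1,2,9,13,14,15.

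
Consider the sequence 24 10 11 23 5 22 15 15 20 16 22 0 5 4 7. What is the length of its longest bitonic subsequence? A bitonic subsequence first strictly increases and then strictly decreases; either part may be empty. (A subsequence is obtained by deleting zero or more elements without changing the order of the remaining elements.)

8

Let inc[i] be the LIS ending at i and dec[i] the longest strictly decreasing subsequence starting at i. inc = [1, 1, 2, 3, 1, 3, 3, 3, 4, 4, 5, 1, 2, 2, 3], dec = [7, 3, 3, 6, 2, 5, 3, 3, 4, 3, 3, 1, 2, 1, 1].
max_i inc[i]+dec[i]−1 = 8, with one witness 10, 11, 23, 22, 20, 16, 5, 4.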